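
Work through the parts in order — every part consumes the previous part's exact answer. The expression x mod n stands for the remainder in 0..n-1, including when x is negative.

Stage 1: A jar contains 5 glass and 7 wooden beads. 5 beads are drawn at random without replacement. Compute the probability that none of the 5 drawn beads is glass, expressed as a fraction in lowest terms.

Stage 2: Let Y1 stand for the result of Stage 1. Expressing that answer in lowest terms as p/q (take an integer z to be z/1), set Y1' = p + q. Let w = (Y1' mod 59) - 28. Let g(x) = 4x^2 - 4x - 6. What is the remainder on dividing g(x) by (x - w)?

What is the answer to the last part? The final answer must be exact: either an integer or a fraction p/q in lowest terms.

162

Stage 1: total draws C(12,5) = 792; favorable C(7,5) = 21; P = 7/264; answer 7/264
Stage 2: Y1 = 7/264; threaded value p + q = 271; w = 7; remainder = value at the root: 4*(7)^2 - 4*(7)^1 - 6 = (196) + (-28) + (-6) = 162; answer 162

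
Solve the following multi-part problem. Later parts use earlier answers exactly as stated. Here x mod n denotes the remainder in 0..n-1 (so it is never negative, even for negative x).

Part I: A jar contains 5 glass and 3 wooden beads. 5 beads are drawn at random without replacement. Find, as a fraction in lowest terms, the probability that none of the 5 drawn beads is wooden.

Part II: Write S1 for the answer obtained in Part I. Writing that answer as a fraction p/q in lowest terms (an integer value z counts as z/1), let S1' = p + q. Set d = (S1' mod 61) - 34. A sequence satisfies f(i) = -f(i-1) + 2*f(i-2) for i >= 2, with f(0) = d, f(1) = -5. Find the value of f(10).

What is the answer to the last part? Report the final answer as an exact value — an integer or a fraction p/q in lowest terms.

Part I: total draws C(8,5) = 56; favorable C(5,5) = 1; P = 1/56; answer 1/56
Part II: S1 = 1/56; threaded value p + q = 57; d = 23; f(2) = -1*(-5) + 2*(23) = 51; iterating: f(2)=51, f(3)=-61, f(4)=163, f(5)=-285, f(6)=611, f(7)=-1181, f(8)=2403, f(9)=-4765, f(10)=9571; answer 9571

9571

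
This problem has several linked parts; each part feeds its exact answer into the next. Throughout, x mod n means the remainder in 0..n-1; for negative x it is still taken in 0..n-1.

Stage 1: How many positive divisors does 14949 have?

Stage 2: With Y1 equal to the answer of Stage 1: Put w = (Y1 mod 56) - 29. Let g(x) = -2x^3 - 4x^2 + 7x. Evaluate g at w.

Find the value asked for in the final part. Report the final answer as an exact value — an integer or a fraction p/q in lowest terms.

8551

Stage 1: 14949 = 3^2 * 11 * 151; number of divisors = (2+1) * (1+1) * (1+1) = 12; answer 12
Stage 2: Y1 = 12; w = -17; -2*(-17)^3 - 4*(-17)^2 + 7*(-17)^1 = (9826) + (-1156) + (-119) = 8551; answer 8551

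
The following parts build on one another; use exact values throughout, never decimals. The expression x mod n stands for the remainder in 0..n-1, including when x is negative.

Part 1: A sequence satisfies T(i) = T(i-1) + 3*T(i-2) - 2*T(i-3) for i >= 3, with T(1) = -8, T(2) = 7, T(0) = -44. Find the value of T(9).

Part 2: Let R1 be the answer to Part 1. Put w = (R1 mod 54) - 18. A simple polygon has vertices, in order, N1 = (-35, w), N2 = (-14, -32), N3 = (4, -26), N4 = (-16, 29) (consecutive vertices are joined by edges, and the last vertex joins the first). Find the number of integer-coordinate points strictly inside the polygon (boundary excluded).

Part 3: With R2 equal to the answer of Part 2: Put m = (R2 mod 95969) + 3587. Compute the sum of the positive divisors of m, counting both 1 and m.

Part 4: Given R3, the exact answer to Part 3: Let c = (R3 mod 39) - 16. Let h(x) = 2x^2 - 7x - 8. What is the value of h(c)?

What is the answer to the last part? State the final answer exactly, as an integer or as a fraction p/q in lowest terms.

Part 1: T(3) = 1*(7) + 3*(-8) - 2*(-44) = 71; iterating: T(3)=71, T(4)=108, T(5)=307, T(6)=489, T(7)=1194, T(8)=2047, T(9)=4651; answer 4651
Part 2: R1 = 4651; w = -11; cross terms: (-35*-32 - -14*-11)=966, (-14*-26 - 4*-32)=492, (4*29 - -16*-26)=-300, (-16*-11 - -35*29)=1191; twice the area = |2349| = 2349; area = 2349/2; boundary points = 21 + 6 + 5 + 1 = 33; strictly interior points = area - boundary/2 + 1 = 1159; answer 1159
Part 3: R2 = 1159; m = 4746; 4746 = 2 * 3 * 7 * 113; sigma = (1 + 2) * (1 + 3) * (1 + 7) * (1 + 113) = 3 * 4 * 8 * 114 = 10944; answer 10944
Part 4: R3 = 10944; c = 8; 2*(8)^2 - 7*(8)^1 - 8 = (128) + (-56) + (-8) = 64; answer 64

64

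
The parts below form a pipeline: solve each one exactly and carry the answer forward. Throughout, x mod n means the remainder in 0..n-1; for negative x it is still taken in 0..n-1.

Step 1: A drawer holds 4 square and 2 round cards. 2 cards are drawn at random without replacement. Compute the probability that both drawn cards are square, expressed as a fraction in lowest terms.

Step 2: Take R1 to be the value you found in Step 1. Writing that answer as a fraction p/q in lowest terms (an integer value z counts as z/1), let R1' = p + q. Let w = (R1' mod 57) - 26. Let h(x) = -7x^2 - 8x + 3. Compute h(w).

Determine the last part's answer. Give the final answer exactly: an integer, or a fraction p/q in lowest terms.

-2372

Step 1: total draws C(6,2) = 15; favorable C(4,2) = 6; P = 2/5; answer 2/5
Step 2: R1 = 2/5; threaded value p + q = 7; w = -19; -7*(-19)^2 - 8*(-19)^1 + 3 = (-2527) + (152) + (3) = -2372; answer -2372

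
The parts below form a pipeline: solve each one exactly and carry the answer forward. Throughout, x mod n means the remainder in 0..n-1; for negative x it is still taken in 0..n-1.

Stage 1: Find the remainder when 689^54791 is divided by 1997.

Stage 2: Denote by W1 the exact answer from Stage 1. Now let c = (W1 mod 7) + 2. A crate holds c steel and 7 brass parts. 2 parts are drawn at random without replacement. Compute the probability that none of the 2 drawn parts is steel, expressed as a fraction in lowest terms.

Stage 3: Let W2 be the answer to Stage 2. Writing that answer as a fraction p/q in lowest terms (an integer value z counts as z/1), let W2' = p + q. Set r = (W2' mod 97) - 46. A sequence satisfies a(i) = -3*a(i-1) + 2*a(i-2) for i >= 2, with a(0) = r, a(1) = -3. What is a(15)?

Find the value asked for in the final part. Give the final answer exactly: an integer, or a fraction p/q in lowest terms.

-905841357

Stage 1: squarings mod 1997: 689^1=689, 689^2=1432, 689^4=1702, 689^8=1154, 689^16=1714, 689^32=209, 689^64=1744, 689^128=105, 689^256=1040, 689^512=1223, 689^1024=1973, 689^2048=576, 689^4096=274, 689^8192=1187, 689^16384=1084, 689^32768=820; 689^54791 = 689^1 * 689^2 * 689^4 * 689^512 * 689^1024 * 689^4096 * 689^16384 * 689^32768 = 1682 (mod 1997); answer 1682
Stage 2: W1 = 1682; c = 4; total draws C(11,2) = 55; favorable C(7,2) = 21; P = 21/55; answer 21/55
Stage 3: W2 = 21/55; threaded value p + q = 76; r = 30; a(2) = -3*(-3) + 2*(30) = 69; iterating: a(2)=69, a(3)=-213, a(4)=777, a(5)=-2757, a(6)=9825, a(7)=-34989, a(8)=124617, a(9)=-443829, a(10)=1580721, a(11)=-5629821, a(12)=20050905, a(13)=-71412357, a(14)=254338881, a(15)=-905841357; answer -905841357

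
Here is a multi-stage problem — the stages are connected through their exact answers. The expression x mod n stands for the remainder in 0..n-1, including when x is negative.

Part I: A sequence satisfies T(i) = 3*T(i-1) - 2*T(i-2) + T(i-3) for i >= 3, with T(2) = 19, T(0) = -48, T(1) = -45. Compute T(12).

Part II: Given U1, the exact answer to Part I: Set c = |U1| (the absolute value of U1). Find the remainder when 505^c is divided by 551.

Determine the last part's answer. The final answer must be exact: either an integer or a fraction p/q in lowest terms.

Part I: T(3) = 3*(19) - 2*(-45) + 1*(-48) = 99; iterating: T(3)=99, T(4)=214, T(5)=463, T(6)=1060, T(7)=2468, T(8)=5747, T(9)=13365, T(10)=31069, T(11)=72224, T(12)=167899; answer 167899
Part II: U1 = 167899; c = 167899; squarings mod 551: 505^1=505, 505^2=463, 505^4=30, 505^8=349, 505^16=30, 505^32=349, 505^64=30, 505^128=349, 505^256=30, 505^512=349, 505^1024=30, 505^2048=349, 505^4096=30, 505^8192=349, 505^16384=30, 505^32768=349, 505^65536=30, 505^131072=349; 505^167899 = 505^1 * 505^2 * 505^8 * 505^16 * 505^64 * 505^128 * 505^256 * 505^512 * 505^1024 * 505^2048 * 505^32768 * 505^131072 = 220 (mod 551); answer 220

220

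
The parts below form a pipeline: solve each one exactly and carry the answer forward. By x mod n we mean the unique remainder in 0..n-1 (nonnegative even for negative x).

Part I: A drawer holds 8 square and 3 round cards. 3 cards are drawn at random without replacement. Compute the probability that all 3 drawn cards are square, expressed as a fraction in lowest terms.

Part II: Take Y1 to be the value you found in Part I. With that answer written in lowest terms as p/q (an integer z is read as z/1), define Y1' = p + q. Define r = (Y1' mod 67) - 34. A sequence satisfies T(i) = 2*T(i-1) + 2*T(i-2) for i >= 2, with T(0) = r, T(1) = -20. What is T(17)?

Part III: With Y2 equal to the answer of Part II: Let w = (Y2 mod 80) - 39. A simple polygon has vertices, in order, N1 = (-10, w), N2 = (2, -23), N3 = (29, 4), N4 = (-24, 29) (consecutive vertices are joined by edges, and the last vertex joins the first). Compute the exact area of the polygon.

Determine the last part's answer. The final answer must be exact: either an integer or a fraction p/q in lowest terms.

949

Part I: total draws C(11,3) = 165; favorable C(8,3) = 56; P = 56/165; answer 56/165
Part II: Y1 = 56/165; threaded value p + q = 221; r = -14; T(2) = 2*(-20) + 2*(-14) = -68; iterating: T(2)=-68, T(3)=-176, T(4)=-488, T(5)=-1328, T(6)=-3632, T(7)=-9920, T(8)=-27104, T(9)=-74048, T(10)=-202304, T(11)=-552704, T(12)=-1510016, T(13)=-4125440, T(14)=-11270912, T(15)=-30792704, T(16)=-84127232, T(17)=-229839872; answer -229839872
Part III: Y2 = -229839872; w = 9; cross terms: (-10*-23 - 2*9)=212, (2*4 - 29*-23)=675, (29*29 - -24*4)=937, (-24*9 - -10*29)=74; twice the area = |1898| = 1898; area = 949; answer 949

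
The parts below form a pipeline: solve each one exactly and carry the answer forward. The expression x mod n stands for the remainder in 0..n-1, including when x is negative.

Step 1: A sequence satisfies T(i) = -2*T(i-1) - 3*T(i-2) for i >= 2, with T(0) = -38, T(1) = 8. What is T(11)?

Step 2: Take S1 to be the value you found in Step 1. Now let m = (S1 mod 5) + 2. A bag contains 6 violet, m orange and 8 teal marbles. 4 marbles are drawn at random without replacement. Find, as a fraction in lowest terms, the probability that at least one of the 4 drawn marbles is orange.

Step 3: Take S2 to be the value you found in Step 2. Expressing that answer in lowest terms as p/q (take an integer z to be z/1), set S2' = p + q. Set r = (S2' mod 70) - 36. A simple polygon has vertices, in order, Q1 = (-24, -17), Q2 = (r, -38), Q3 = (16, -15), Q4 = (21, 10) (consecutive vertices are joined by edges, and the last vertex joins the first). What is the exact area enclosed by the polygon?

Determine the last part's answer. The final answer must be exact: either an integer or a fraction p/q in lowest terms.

Step 1: T(2) = -2*(8) - 3*(-38) = 98; iterating: T(2)=98, T(3)=-220, T(4)=146, T(5)=368, T(6)=-1174, T(7)=1244, T(8)=1034, T(9)=-5800, T(10)=8498, T(11)=404; answer 404
Step 2: S1 = 404; m = 6; total draws C(20,4) = 4845; complement C(14,4) = 1001; favorable 4845 - 1001 = 3844; P = 3844/4845; answer 3844/4845
Step 3: S2 = 3844/4845; threaded value p + q = 8689; r = -27; cross terms: (-24*-38 - -27*-17)=453, (-27*-15 - 16*-38)=1013, (16*10 - 21*-15)=475, (21*-17 - -24*10)=-117; twice the area = |1824| = 1824; area = 912; answer 912

912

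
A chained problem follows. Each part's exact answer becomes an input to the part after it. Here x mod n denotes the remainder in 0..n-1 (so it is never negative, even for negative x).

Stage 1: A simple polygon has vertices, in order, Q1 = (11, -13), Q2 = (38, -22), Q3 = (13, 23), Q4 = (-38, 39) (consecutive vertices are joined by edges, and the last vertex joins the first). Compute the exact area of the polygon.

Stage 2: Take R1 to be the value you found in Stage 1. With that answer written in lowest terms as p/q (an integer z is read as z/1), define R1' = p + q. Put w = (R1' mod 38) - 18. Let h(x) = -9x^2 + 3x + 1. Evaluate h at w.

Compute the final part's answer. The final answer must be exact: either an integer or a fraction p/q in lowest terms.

Stage 1: cross terms: (11*-22 - 38*-13)=252, (38*23 - 13*-22)=1160, (13*39 - -38*23)=1381, (-38*-13 - 11*39)=65; twice the area = |2858| = 2858; area = 1429; answer 1429
Stage 2: R1 = 1429; threaded value p + q = 1430; w = 6; -9*(6)^2 + 3*(6)^1 + 1 = (-324) + (18) + (1) = -305; answer -305

-305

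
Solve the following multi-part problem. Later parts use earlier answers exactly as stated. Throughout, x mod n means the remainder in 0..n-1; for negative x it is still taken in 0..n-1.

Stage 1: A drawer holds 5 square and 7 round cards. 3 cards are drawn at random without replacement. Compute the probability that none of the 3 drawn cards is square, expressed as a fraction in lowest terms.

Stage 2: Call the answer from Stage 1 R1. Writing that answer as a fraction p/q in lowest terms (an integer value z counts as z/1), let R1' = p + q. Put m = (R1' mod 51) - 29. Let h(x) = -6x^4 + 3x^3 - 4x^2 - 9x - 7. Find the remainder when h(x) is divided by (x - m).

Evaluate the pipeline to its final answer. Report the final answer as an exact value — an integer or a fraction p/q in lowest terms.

Stage 1: total draws C(12,3) = 220; favorable C(7,3) = 35; P = 7/44; answer 7/44
Stage 2: R1 = 7/44; threaded value p + q = 51; m = -29; remainder = value at the root: -6*(-29)^4 + 3*(-29)^3 - 4*(-29)^2 - 9*(-29)^1 - 7 = (-4243686) + (-73167) + (-3364) + (261) + (-7) = -4319963; answer -4319963

-4319963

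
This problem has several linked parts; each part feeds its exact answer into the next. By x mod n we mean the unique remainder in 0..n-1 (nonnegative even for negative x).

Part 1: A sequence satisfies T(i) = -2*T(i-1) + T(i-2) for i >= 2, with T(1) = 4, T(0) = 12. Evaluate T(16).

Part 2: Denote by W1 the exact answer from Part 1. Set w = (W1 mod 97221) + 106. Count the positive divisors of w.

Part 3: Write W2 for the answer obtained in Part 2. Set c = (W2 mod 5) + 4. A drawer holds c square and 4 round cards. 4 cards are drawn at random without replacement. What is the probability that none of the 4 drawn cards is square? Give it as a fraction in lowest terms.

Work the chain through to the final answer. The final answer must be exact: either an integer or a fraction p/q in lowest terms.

1/330

Part 1: T(2) = -2*(4) + 1*(12) = 4; iterating: T(2)=4, T(3)=-4, T(4)=12, T(5)=-28, T(6)=68, T(7)=-164, T(8)=396, T(9)=-956, T(10)=2308, T(11)=-5572, T(12)=13452, T(13)=-32476, T(14)=78404, T(15)=-189284, T(16)=456972; answer 456972
Part 2: W1 = 456972; w = 68194; 68194 = 2 * 7 * 4871; number of divisors = (1+1) * (1+1) * (1+1) = 8; answer 8
Part 3: W2 = 8; c = 7; total draws C(11,4) = 330; favorable C(4,4) = 1; P = 1/330; answer 1/330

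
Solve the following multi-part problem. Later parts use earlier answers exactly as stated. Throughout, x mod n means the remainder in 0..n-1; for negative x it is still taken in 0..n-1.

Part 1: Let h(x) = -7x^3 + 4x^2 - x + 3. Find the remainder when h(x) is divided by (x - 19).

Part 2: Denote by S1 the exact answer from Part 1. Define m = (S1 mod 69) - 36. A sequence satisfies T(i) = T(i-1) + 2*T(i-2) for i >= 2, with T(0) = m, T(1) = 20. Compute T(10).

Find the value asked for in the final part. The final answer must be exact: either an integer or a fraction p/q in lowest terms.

14686

Part 1: remainder = value at the root: -7*(19)^3 + 4*(19)^2 - 1*(19)^1 + 3 = (-48013) + (1444) + (-19) + (3) = -46585; answer -46585
Part 2: S1 = -46585; m = 23; T(2) = 1*(20) + 2*(23) = 66; iterating: T(2)=66, T(3)=106, T(4)=238, T(5)=450, T(6)=926, T(7)=1826, T(8)=3678, T(9)=7330, T(10)=14686; answer 14686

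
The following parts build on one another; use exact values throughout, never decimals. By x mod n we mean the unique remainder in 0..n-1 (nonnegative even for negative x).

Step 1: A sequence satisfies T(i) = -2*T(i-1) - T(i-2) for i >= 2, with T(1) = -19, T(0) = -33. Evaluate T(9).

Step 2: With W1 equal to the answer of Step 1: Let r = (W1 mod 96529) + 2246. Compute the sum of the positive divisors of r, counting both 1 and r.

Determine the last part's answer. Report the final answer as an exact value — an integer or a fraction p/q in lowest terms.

Step 1: T(2) = -2*(-19) - 1*(-33) = 71; iterating: T(2)=71, T(3)=-123, T(4)=175, T(5)=-227, T(6)=279, T(7)=-331, T(8)=383, T(9)=-435; answer -435
Step 2: W1 = -435; r = 98340; 98340 = 2^2 * 3 * 5 * 11 * 149; sigma = (1 + 2 + 4) * (1 + 3) * (1 + 5) * (1 + 11) * (1 + 149) = 7 * 4 * 6 * 12 * 150 = 302400; answer 302400

302400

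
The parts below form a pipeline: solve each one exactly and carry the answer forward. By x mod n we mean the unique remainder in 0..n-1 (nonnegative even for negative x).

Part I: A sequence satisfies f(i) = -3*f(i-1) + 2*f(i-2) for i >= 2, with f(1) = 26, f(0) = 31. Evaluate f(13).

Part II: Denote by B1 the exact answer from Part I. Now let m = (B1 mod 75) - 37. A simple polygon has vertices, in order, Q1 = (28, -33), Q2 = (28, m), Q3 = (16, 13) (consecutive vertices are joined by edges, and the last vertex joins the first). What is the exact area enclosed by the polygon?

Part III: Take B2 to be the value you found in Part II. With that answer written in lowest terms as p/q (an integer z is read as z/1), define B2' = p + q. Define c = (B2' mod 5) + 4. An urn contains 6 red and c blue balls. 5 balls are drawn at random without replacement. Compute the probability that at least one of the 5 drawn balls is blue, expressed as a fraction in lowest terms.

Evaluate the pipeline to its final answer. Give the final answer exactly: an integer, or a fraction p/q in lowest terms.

Part I: f(2) = -3*(26) + 2*(31) = -16; iterating: f(2)=-16, f(3)=100, f(4)=-332, f(5)=1196, f(6)=-4252, f(7)=15148, f(8)=-53948, f(9)=192140, f(10)=-684316, f(11)=2437228, f(12)=-8680316, f(13)=30915404; answer 30915404
Part II: B1 = 30915404; m = -8; cross terms: (28*-8 - 28*-33)=700, (28*13 - 16*-8)=492, (16*-33 - 28*13)=-892; twice the area = |300| = 300; area = 150; answer 150
Part III: B2 = 150; threaded value p + q = 151; c = 5; total draws C(11,5) = 462; complement C(6,5) = 6; favorable 462 - 6 = 456; P = 76/77; answer 76/77

76/77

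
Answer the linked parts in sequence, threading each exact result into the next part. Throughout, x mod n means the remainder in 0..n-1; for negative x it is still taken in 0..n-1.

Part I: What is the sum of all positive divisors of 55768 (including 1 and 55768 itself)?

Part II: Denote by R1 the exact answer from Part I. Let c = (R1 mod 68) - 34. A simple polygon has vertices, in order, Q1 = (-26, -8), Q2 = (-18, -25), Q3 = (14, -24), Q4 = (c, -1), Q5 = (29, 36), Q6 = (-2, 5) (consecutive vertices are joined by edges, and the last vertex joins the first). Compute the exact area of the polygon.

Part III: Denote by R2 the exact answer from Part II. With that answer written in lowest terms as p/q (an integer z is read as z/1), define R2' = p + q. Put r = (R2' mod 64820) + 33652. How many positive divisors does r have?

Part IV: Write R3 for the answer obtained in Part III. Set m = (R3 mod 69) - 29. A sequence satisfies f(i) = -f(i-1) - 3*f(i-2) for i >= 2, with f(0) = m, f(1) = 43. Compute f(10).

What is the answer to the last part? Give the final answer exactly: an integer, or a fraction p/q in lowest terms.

-5995

Part I: 55768 = 2^3 * 6971; sigma = (1 + 2 + 4 + 8) * (1 + 6971) = 15 * 6972 = 104580; answer 104580
Part II: R1 = 104580; c = 30; cross terms: (-26*-25 - -18*-8)=506, (-18*-24 - 14*-25)=782, (14*-1 - 30*-24)=706, (30*36 - 29*-1)=1109, (29*5 - -2*36)=217, (-2*-8 - -26*5)=146; twice the area = |3466| = 3466; area = 1733; answer 1733
Part III: R2 = 1733; threaded value p + q = 1734; r = 35386; 35386 = 2 * 13 * 1361; number of divisors = (1+1) * (1+1) * (1+1) = 8; answer 8
Part IV: R3 = 8; m = -21; f(2) = -1*(43) - 3*(-21) = 20; iterating: f(2)=20, f(3)=-149, f(4)=89, f(5)=358, f(6)=-625, f(7)=-449, f(8)=2324, f(9)=-977, f(10)=-5995; answer -5995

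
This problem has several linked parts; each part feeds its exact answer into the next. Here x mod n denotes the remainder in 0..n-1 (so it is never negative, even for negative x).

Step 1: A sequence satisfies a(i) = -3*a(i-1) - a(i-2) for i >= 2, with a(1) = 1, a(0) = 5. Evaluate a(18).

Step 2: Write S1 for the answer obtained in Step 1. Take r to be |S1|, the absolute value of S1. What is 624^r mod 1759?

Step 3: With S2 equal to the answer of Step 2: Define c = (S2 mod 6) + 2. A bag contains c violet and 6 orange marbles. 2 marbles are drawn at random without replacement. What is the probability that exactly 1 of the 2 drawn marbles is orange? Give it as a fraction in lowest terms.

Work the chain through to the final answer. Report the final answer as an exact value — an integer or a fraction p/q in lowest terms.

Step 1: a(2) = -3*(1) - 1*(5) = -8; iterating: a(2)=-8, a(3)=23, a(4)=-61, a(5)=160, a(6)=-419, a(7)=1097, a(8)=-2872, a(9)=7519, a(10)=-19685, a(11)=51536, a(12)=-134923, a(13)=353233, a(14)=-924776, a(15)=2421095, a(16)=-6338509, a(17)=16594432, a(18)=-43444787; answer -43444787
Step 2: S1 = -43444787; r = 43444787; squarings mod 1759: 624^1=624, 624^2=637, 624^4=1199, 624^8=498, 624^16=1744, 624^32=225, 624^64=1373, 624^128=1240, 624^256=234, 624^512=227, 624^1024=518, 624^2048=956, 624^4096=1015, 624^8192=1210, 624^16384=612, 624^32768=1636, 624^65536=1057, 624^131072=284, 624^262144=1501, 624^524288=1481, 624^1048576=1647, 624^2097152=231, 624^4194304=591, 624^8388608=999, 624^16777216=648, 624^33554432=1262; 624^43444787 = 624^1 * 624^2 * 624^16 * 624^32 * 624^512 * 624^2048 * 624^8192 * 624^16384 * 624^32768 * 624^131072 * 624^262144 * 624^1048576 * 624^8388608 * 624^33554432 = 1556 (mod 1759); answer 1556
Step 3: S2 = 1556; c = 4; total draws C(10,2) = 45; favorable C(6,1)*C(4,1) = 24; P = 8/15; answer 8/15

8/15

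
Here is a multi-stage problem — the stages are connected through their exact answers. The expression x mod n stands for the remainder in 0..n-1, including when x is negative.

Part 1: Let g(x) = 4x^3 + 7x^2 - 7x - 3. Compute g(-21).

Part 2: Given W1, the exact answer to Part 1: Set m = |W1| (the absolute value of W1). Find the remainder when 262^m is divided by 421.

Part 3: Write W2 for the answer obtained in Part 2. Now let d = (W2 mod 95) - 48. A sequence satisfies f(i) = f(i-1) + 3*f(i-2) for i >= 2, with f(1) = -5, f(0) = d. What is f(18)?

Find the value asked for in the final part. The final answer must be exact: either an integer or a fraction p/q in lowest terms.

Part 1: 4*(-21)^3 + 7*(-21)^2 - 7*(-21)^1 - 3 = (-37044) + (3087) + (147) + (-3) = -33813; answer -33813
Part 2: W1 = -33813; m = 33813; squarings mod 421: 262^1=262, 262^2=21, 262^4=20, 262^8=400, 262^16=20, 262^32=400, 262^64=20, 262^128=400, 262^256=20, 262^512=400, 262^1024=20, 262^2048=400, 262^4096=20, 262^8192=400, 262^16384=20, 262^32768=400; 262^33813 = 262^1 * 262^4 * 262^16 * 262^1024 * 262^32768 = 392 (mod 421); answer 392
Part 3: W2 = 392; d = -36; f(2) = 1*(-5) + 3*(-36) = -113; iterating: f(2)=-113, f(3)=-128, f(4)=-467, f(5)=-851, f(6)=-2252, f(7)=-4805, f(8)=-11561, f(9)=-25976, f(10)=-60659, f(11)=-138587, f(12)=-320564, f(13)=-736325, f(14)=-1698017, f(15)=-3906992, f(16)=-9001043, f(17)=-20722019, f(18)=-47725148; answer -47725148

-47725148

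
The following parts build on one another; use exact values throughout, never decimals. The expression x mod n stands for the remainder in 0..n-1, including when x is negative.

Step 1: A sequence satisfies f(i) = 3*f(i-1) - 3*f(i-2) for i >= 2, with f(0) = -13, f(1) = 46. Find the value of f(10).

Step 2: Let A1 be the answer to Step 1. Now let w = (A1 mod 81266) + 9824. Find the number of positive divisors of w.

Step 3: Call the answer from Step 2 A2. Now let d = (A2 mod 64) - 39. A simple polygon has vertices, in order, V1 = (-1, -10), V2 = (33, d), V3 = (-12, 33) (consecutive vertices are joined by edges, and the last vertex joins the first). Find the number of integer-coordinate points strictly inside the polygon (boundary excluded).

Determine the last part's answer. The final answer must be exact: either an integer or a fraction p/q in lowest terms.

Step 1: f(2) = 3*(46) - 3*(-13) = 177; iterating: f(2)=177, f(3)=393, f(4)=648, f(5)=765, f(6)=351, f(7)=-1242, f(8)=-4779, f(9)=-10611, f(10)=-17496; answer -17496
Step 2: A1 = -17496; w = 73594; 73594 = 2 * 31 * 1187; number of divisors = (1+1) * (1+1) * (1+1) = 8; answer 8
Step 3: A2 = 8; d = -31; cross terms: (-1*-31 - 33*-10)=361, (33*33 - -12*-31)=717, (-12*-10 - -1*33)=153; twice the area = |1231| = 1231; area = 1231/2; boundary points = 1 + 1 + 1 = 3; strictly interior points = area - boundary/2 + 1 = 615; answer 615

615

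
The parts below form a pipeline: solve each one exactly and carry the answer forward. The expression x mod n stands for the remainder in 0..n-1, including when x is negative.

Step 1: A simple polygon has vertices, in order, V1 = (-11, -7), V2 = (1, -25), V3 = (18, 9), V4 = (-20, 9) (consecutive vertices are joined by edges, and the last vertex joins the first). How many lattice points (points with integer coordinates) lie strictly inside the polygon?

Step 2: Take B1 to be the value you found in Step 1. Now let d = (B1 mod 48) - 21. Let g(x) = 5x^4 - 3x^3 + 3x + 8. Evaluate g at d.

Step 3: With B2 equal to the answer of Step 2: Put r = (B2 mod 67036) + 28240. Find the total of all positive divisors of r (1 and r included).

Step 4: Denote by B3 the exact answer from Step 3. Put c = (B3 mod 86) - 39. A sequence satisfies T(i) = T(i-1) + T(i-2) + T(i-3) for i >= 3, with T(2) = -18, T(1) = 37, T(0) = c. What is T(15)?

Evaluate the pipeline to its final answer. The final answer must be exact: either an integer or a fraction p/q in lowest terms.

-918

Step 1: cross terms: (-11*-25 - 1*-7)=282, (1*9 - 18*-25)=459, (18*9 - -20*9)=342, (-20*-7 - -11*9)=239; twice the area = |1322| = 1322; area = 661; boundary points = 6 + 17 + 38 + 1 = 62; strictly interior points = area - boundary/2 + 1 = 631; answer 631
Step 2: B1 = 631; d = -14; 5*(-14)^4 - 3*(-14)^3 + 3*(-14)^1 + 8 = (192080) + (8232) + (-42) + (8) = 200278; answer 200278
Step 3: B2 = 200278; r = 94446; 94446 = 2 * 3^4 * 11 * 53; sigma = (1 + 2) * (1 + 3 + 9 + 27 + 81) * (1 + 11) * (1 + 53) = 3 * 121 * 12 * 54 = 235224; answer 235224
Step 4: B3 = 235224; c = -25; T(3) = 1*(-18) + 1*(37) + 1*(-25) = -6; iterating: T(3)=-6, T(4)=13, T(5)=-11, T(6)=-4, T(7)=-2, T(8)=-17, T(9)=-23, T(10)=-42, T(11)=-82, T(12)=-147, T(13)=-271, T(14)=-500, T(15)=-918; answer -918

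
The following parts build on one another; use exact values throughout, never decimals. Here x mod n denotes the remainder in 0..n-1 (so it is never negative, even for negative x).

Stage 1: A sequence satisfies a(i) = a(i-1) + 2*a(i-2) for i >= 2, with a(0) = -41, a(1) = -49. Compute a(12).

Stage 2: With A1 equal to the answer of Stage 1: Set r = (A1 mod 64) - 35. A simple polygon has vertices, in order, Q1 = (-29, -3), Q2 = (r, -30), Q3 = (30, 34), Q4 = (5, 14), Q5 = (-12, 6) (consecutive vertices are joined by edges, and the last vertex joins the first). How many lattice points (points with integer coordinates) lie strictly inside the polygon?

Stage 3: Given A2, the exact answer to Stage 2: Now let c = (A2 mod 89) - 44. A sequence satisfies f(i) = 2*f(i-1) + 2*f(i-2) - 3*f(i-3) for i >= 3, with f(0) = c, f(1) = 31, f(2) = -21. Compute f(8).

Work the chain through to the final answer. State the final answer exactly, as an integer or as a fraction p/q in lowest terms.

1179

Stage 1: a(2) = 1*(-49) + 2*(-41) = -131; iterating: a(2)=-131, a(3)=-229, a(4)=-491, a(5)=-949, a(6)=-1931, a(7)=-3829, a(8)=-7691, a(9)=-15349, a(10)=-30731, a(11)=-61429, a(12)=-122891; answer -122891
Stage 2: A1 = -122891; r = 18; cross terms: (-29*-30 - 18*-3)=924, (18*34 - 30*-30)=1512, (30*14 - 5*34)=250, (5*6 - -12*14)=198, (-12*-3 - -29*6)=210; twice the area = |3094| = 3094; area = 1547; boundary points = 1 + 4 + 5 + 1 + 1 = 12; strictly interior points = area - boundary/2 + 1 = 1542; answer 1542
Stage 3: A2 = 1542; c = -15; f(3) = 2*(-21) + 2*(31) - 3*(-15) = 65; iterating: f(3)=65, f(4)=-5, f(5)=183, f(6)=161, f(7)=703, f(8)=1179; answer 1179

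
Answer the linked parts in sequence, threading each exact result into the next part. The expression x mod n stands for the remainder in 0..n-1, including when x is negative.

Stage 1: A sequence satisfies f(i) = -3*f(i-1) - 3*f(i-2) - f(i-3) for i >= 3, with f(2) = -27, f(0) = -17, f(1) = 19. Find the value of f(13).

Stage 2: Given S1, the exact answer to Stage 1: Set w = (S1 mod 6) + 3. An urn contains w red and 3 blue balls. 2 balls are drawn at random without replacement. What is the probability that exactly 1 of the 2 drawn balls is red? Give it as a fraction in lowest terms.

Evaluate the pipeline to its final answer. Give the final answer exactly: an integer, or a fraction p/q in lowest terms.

Stage 1: f(3) = -3*(-27) - 3*(19) - 1*(-17) = 41; iterating: f(3)=41, f(4)=-61, f(5)=87, f(6)=-119, f(7)=157, f(8)=-201, f(9)=251, f(10)=-307, f(11)=369, f(12)=-437, f(13)=511; answer 511
Stage 2: S1 = 511; w = 4; total draws C(7,2) = 21; favorable C(4,1)*C(3,1) = 12; P = 4/7; answer 4/7

4/7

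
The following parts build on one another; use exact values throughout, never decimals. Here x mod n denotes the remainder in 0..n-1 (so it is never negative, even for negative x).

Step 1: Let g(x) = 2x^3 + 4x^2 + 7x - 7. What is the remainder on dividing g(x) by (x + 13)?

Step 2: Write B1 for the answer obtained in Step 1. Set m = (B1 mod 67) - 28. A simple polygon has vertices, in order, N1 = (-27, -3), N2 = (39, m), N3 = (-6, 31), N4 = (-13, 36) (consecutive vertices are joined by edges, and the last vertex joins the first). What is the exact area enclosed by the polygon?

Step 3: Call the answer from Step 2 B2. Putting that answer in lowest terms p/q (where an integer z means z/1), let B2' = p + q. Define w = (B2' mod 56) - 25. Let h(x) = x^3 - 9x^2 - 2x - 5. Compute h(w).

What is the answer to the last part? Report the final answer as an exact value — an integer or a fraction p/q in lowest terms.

-37

Step 1: remainder = value at the root: 2*(-13)^3 + 4*(-13)^2 + 7*(-13)^1 - 7 = (-4394) + (676) + (-91) + (-7) = -3816; answer -3816
Step 2: B1 = -3816; m = -25; cross terms: (-27*-25 - 39*-3)=792, (39*31 - -6*-25)=1059, (-6*36 - -13*31)=187, (-13*-3 - -27*36)=1011; twice the area = |3049| = 3049; area = 3049/2; answer 3049/2
Step 3: B2 = 3049/2; threaded value p + q = 3051; w = 2; 1*(2)^3 - 9*(2)^2 - 2*(2)^1 - 5 = (8) + (-36) + (-4) + (-5) = -37; answer -37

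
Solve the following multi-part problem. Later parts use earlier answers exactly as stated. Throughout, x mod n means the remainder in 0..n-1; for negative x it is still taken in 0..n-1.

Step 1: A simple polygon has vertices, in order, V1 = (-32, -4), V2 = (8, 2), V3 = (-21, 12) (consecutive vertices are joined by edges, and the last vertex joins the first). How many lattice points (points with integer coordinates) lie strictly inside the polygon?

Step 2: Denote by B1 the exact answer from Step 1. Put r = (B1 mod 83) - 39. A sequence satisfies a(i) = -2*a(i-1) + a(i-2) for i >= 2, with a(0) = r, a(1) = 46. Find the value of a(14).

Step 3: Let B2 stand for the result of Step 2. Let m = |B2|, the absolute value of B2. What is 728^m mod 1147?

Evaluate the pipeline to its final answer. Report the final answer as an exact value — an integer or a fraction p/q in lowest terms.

Step 1: cross terms: (-32*2 - 8*-4)=-32, (8*12 - -21*2)=138, (-21*-4 - -32*12)=468; twice the area = |574| = 574; area = 287; boundary points = 2 + 1 + 1 = 4; strictly interior points = area - boundary/2 + 1 = 286; answer 286
Step 2: B1 = 286; r = -2; a(2) = -2*(46) + 1*(-2) = -94; iterating: a(2)=-94, a(3)=234, a(4)=-562, a(5)=1358, a(6)=-3278, a(7)=7914, a(8)=-19106, a(9)=46126, a(10)=-111358, a(11)=268842, a(12)=-649042, a(13)=1566926, a(14)=-3782894; answer -3782894
Step 3: B2 = -3782894; m = 3782894; squarings mod 1147: 728^1=728, 728^2=70, 728^4=312, 728^8=996, 728^16=1008, 728^32=969, 728^64=715, 728^128=810, 728^256=16, 728^512=256, 728^1024=157, 728^2048=562, 728^4096=419, 728^8192=70, 728^16384=312, 728^32768=996, 728^65536=1008, 728^131072=969, 728^262144=715, 728^524288=810, 728^1048576=16, 728^2097152=256; 728^3782894 = 728^2 * 728^4 * 728^8 * 728^32 * 728^64 * 728^128 * 728^2048 * 728^4096 * 728^8192 * 728^32768 * 728^65536 * 728^524288 * 728^1048576 * 728^2097152 = 932 (mod 1147); answer 932

932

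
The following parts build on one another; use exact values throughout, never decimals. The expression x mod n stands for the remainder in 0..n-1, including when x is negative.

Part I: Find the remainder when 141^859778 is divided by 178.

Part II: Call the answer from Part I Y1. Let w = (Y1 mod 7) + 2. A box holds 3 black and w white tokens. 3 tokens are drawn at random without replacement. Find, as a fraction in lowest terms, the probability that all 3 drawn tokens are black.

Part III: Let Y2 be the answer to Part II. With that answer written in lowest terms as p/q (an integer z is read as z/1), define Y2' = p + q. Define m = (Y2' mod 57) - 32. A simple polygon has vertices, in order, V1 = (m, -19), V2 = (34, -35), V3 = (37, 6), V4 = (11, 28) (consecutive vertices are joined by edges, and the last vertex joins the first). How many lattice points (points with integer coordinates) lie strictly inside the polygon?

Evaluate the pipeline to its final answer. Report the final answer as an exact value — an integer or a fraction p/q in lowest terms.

1577

Part I: squarings mod 178: 141^1=141, 141^2=123, 141^4=177, 141^8=1, 141^16=1, 141^32=1, 141^64=1, 141^128=1, 141^256=1, 141^512=1, 141^1024=1, 141^2048=1, 141^4096=1, 141^8192=1, 141^16384=1, 141^32768=1, 141^65536=1, 141^131072=1, 141^262144=1, 141^524288=1; 141^859778 = 141^2 * 141^128 * 141^512 * 141^1024 * 141^2048 * 141^4096 * 141^65536 * 141^262144 * 141^524288 = 123 (mod 178); answer 123
Part II: Y1 = 123; w = 6; total draws C(9,3) = 84; favorable C(3,3) = 1; P = 1/84; answer 1/84
Part III: Y2 = 1/84; threaded value p + q = 85; m = -4; cross terms: (-4*-35 - 34*-19)=786, (34*6 - 37*-35)=1499, (37*28 - 11*6)=970, (11*-19 - -4*28)=-97; twice the area = |3158| = 3158; area = 1579; boundary points = 2 + 1 + 2 + 1 = 6; strictly interior points = area - boundary/2 + 1 = 1577; answer 1577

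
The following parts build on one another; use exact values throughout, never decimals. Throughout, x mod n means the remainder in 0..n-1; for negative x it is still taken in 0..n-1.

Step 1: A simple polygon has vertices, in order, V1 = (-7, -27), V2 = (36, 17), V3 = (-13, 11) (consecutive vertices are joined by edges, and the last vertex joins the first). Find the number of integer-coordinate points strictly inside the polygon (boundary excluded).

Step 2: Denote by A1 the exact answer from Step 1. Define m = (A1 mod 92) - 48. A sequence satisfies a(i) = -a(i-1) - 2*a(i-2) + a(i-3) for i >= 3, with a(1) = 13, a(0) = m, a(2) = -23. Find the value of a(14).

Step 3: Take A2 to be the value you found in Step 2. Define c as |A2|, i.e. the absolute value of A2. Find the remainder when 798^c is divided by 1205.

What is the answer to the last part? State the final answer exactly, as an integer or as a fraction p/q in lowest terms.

Step 1: cross terms: (-7*17 - 36*-27)=853, (36*11 - -13*17)=617, (-13*-27 - -7*11)=428; twice the area = |1898| = 1898; area = 949; boundary points = 1 + 1 + 2 = 4; strictly interior points = area - boundary/2 + 1 = 948; answer 948
Step 2: A1 = 948; m = -20; a(3) = -1*(-23) - 2*(13) + 1*(-20) = -23; iterating: a(3)=-23, a(4)=82, a(5)=-59, a(6)=-128, a(7)=328, a(8)=-131, a(9)=-653, a(10)=1243, a(11)=-68, a(12)=-3071, a(13)=4450, a(14)=1624; answer 1624
Step 3: A2 = 1624; c = 1624; squarings mod 1205: 798^1=798, 798^2=564, 798^4=1181, 798^8=576, 798^16=401, 798^32=536, 798^64=506, 798^128=576, 798^256=401, 798^512=536, 798^1024=506; 798^1624 = 798^8 * 798^16 * 798^64 * 798^512 * 798^1024 = 506 (mod 1205); answer 506

506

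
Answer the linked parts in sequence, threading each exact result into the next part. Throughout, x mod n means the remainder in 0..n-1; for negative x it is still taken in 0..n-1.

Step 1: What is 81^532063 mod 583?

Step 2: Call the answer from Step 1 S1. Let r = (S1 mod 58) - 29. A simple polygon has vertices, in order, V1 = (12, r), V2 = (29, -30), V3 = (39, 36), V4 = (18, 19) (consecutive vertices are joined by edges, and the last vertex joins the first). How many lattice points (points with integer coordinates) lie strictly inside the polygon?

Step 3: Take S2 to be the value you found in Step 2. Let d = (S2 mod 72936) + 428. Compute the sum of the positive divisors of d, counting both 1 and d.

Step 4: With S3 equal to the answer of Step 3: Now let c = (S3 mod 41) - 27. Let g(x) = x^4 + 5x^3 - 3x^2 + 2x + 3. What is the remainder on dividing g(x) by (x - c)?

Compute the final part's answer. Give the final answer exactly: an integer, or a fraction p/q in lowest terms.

Step 1: squarings mod 583: 81^1=81, 81^2=148, 81^4=333, 81^8=119, 81^16=169, 81^32=577, 81^64=36, 81^128=130, 81^256=576, 81^512=49, 81^1024=69, 81^2048=97, 81^4096=81, 81^8192=148, 81^16384=333, 81^32768=119, 81^65536=169, 81^131072=577, 81^262144=36, 81^524288=130; 81^532063 = 81^1 * 81^2 * 81^4 * 81^8 * 81^16 * 81^64 * 81^512 * 81^1024 * 81^2048 * 81^4096 * 81^524288 = 460 (mod 583); answer 460
Step 2: S1 = 460; r = 25; cross terms: (12*-30 - 29*25)=-1085, (29*36 - 39*-30)=2214, (39*19 - 18*36)=93, (18*25 - 12*19)=222; twice the area = |1444| = 1444; area = 722; boundary points = 1 + 2 + 1 + 6 = 10; strictly interior points = area - boundary/2 + 1 = 718; answer 718
Step 3: S2 = 718; d = 1146; 1146 = 2 * 3 * 191; sigma = (1 + 2) * (1 + 3) * (1 + 191) = 3 * 4 * 192 = 2304; answer 2304
Step 4: S3 = 2304; c = -19; remainder = value at the root: 1*(-19)^4 + 5*(-19)^3 - 3*(-19)^2 + 2*(-19)^1 + 3 = (130321) + (-34295) + (-1083) + (-38) + (3) = 94908; answer 94908

94908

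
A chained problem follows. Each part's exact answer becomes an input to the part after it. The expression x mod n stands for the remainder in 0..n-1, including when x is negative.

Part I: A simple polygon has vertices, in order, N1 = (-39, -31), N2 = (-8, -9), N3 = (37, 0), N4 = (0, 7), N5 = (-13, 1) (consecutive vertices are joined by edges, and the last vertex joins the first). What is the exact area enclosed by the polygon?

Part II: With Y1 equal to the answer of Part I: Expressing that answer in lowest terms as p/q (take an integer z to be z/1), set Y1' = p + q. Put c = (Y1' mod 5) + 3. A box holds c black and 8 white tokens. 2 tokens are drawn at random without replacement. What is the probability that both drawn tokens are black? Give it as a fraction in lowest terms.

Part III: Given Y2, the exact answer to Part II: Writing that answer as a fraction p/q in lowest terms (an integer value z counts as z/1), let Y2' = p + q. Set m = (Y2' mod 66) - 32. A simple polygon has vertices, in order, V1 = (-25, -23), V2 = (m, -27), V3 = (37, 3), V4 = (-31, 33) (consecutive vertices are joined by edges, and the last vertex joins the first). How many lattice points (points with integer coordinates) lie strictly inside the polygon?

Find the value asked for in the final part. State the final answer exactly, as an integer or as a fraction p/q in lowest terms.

2599

Part I: cross terms: (-39*-9 - -8*-31)=103, (-8*0 - 37*-9)=333, (37*7 - 0*0)=259, (0*1 - -13*7)=91, (-13*-31 - -39*1)=442; twice the area = |1228| = 1228; area = 614; answer 614
Part II: Y1 = 614; threaded value p + q = 615; c = 3; total draws C(11,2) = 55; favorable C(3,2) = 3; P = 3/55; answer 3/55
Part III: Y2 = 3/55; threaded value p + q = 58; m = 26; cross terms: (-25*-27 - 26*-23)=1273, (26*3 - 37*-27)=1077, (37*33 - -31*3)=1314, (-31*-23 - -25*33)=1538; twice the area = |5202| = 5202; area = 2601; boundary points = 1 + 1 + 2 + 2 = 6; strictly interior points = area - boundary/2 + 1 = 2599; answer 2599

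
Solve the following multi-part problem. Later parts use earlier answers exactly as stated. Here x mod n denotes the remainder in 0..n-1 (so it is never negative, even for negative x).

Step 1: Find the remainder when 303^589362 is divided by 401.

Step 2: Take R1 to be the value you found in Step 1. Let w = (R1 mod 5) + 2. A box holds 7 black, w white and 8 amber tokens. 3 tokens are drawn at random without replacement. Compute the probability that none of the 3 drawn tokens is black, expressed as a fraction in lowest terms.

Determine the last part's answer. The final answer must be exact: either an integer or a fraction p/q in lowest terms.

55/272

Step 1: squarings mod 401: 303^1=303, 303^2=381, 303^4=400, 303^8=1, 303^16=1, 303^32=1, 303^64=1, 303^128=1, 303^256=1, 303^512=1, 303^1024=1, 303^2048=1, 303^4096=1, 303^8192=1, 303^16384=1, 303^32768=1, 303^65536=1, 303^131072=1, 303^262144=1, 303^524288=1; 303^589362 = 303^2 * 303^16 * 303^32 * 303^512 * 303^1024 * 303^2048 * 303^4096 * 303^8192 * 303^16384 * 303^32768 * 303^524288 = 381 (mod 401); answer 381
Step 2: R1 = 381; w = 3; total draws C(18,3) = 816; favorable C(11,3) = 165; P = 55/272; answer 55/272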